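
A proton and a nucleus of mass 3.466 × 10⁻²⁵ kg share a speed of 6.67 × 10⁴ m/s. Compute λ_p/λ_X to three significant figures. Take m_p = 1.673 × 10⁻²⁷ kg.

λ_p/λ_X = 207

At fixed v, p = mv so λ = h/(mv) ∝ 1/m.
λ_p/λ_X = m_X/m_p = 3.466 × 10⁻²⁵/1.673 × 10⁻²⁷ = 207.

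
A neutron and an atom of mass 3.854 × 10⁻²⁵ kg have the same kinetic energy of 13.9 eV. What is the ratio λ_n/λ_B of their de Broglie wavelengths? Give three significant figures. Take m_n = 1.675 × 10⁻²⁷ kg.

At fixed KE, p = √(2mKE) so λ = h/p ∝ 1/√m.
λ_n/λ_B = √(m_B/m_n) = √(3.854 × 10⁻²⁵/1.675 × 10⁻²⁷) = √(230.1) = 15.2.

λ_n/λ_B = 15.2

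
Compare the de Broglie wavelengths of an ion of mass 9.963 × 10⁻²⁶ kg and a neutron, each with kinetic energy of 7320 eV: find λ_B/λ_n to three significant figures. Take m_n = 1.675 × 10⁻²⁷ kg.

At fixed KE, p = √(2mKE) so λ = h/p ∝ 1/√m.
λ_B/λ_n = √(m_n/m_B) = √(1.675 × 10⁻²⁷/9.963 × 10⁻²⁶) = √(0.01681) = 0.130.

λ_B/λ_n = 0.130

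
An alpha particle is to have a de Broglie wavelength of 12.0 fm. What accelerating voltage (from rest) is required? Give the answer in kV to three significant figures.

V = 716 kV

p = h/λ = 6.626 × 10⁻³⁴ / 1.200 × 10⁻¹⁴ = 5.522 × 10⁻²⁰ kg·m/s.
KE = p²/(2m) = 2.294 × 10⁻¹³ J.
V = KE/2e = 2.294 × 10⁻¹³ / (2 × 1.602 × 10⁻¹⁹) = 716 kV.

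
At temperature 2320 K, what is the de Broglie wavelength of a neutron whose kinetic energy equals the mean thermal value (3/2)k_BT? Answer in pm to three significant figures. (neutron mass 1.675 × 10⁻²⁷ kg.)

KE = (3/2)k_BT = 1.5 × 1.381 × 10⁻²³ × 2320 = 4.806 × 10⁻²⁰ J.
p = √(2mKE) = √(2 × 1.675 × 10⁻²⁷ × 4.806 × 10⁻²⁰) = 1.269 × 10⁻²³ kg·m/s.
λ = h/p = 5.22 × 10⁻¹¹ m = 52.2 pm.

λ = 52.2 pm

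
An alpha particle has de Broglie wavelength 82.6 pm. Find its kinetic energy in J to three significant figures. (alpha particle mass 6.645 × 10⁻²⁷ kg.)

p = h/λ = 6.626 × 10⁻³⁴ / 8.260 × 10⁻¹¹ = 8.022 × 10⁻²⁴ kg·m/s.
KE = p²/(2m) = (8.022 × 10⁻²⁴)² / (2 × 6.645 × 10⁻²⁷) = 4.842 × 10⁻²¹ J = 4.84 × 10⁻²¹ J.

KE = 4.84 × 10⁻²¹ J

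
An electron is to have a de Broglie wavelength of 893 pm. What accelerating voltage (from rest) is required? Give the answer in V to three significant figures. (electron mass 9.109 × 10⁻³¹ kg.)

p = h/λ = 6.626 × 10⁻³⁴ / 8.930 × 10⁻¹⁰ = 7.420 × 10⁻²⁵ kg·m/s.
KE = p²/(2m) = 3.022 × 10⁻¹⁹ J.
V = KE/e = 3.022 × 10⁻¹⁹ / (1.602 × 10⁻¹⁹) = 1.89 V.

V = 1.89 V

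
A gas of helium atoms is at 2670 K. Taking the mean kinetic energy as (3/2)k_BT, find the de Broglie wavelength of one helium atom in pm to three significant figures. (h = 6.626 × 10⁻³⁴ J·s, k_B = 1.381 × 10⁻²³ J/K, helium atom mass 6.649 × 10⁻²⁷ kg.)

λ = 24.4 pm

KE = (3/2)k_BT = 1.5 × 1.381 × 10⁻²³ × 2670 = 5.531 × 10⁻²⁰ J.
p = √(2mKE) = √(2 × 6.649 × 10⁻²⁷ × 5.531 × 10⁻²⁰) = 2.712 × 10⁻²³ kg·m/s.
λ = h/p = 2.44 × 10⁻¹¹ m = 24.4 pm.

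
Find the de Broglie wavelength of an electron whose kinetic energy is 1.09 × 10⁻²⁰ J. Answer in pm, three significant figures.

λ = 4700 pm

p = √(2mKE) = √(2 × 9.109 × 10⁻³¹ × 1.090 × 10⁻²⁰) = 1.409 × 10⁻²⁵ kg·m/s.
λ = h/p = 6.626 × 10⁻³⁴ / 1.409 × 10⁻²⁵ = 4.70 × 10⁻⁹ m = 4700 pm.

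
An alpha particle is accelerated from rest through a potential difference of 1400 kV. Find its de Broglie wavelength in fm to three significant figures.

KE = 2eV = 2 × 1.602 × 10⁻¹⁹ × 1.400 × 10⁶ = 4.486 × 10⁻¹³ J.
p = √(2mKE) = √(2 × 6.645 × 10⁻²⁷ × 4.486 × 10⁻¹³) = 7.721 × 10⁻²⁰ kg·m/s.
λ = h/p = 6.626 × 10⁻³⁴ / 7.721 × 10⁻²⁰ = 8.58 × 10⁻¹⁵ m = 8.58 fm.

λ = 8.58 fm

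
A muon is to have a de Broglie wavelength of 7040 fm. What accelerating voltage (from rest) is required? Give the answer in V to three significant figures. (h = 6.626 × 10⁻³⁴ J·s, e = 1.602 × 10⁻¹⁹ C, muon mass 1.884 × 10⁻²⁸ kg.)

V = 147 V

p = h/λ = 6.626 × 10⁻³⁴ / 7.040 × 10⁻¹² = 9.412 × 10⁻²³ kg·m/s.
KE = p²/(2m) = 2.351 × 10⁻¹⁷ J.
V = KE/e = 2.351 × 10⁻¹⁷ / (1.602 × 10⁻¹⁹) = 147 V.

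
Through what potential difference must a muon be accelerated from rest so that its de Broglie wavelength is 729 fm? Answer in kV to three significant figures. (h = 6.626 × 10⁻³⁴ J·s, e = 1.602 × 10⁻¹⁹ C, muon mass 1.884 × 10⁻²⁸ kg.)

p = h/λ = 6.626 × 10⁻³⁴ / 7.290 × 10⁻¹³ = 9.089 × 10⁻²² kg·m/s.
KE = p²/(2m) = 2.192 × 10⁻¹⁵ J.
V = KE/e = 2.192 × 10⁻¹⁵ / (1.602 × 10⁻¹⁹) = 13.7 kV.

V = 13.7 kV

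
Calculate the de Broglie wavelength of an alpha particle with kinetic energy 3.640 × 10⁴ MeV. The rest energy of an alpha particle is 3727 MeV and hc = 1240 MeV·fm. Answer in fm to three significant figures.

Total energy E = KE + m₀c² = 3.640 × 10⁴ + 3727 = 40127 MeV.
(pc)² = E² − (m₀c²)² = (40127)² − (3727)² = 1.596 × 10⁹ MeV², so pc = 3.995 × 10⁴ MeV.
λ = hc/(pc) = 1240 MeV·fm / 3.995 × 10⁴ MeV = 0.0310 fm.

λ = 0.0310 fm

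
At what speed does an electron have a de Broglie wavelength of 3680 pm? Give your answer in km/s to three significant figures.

p = h/λ = 6.626 × 10⁻³⁴ / 3.680 × 10⁻⁹ = 1.801 × 10⁻²⁵ kg·m/s.
v = p/m = 1.801 × 10⁻²⁵ / 9.109 × 10⁻³¹ = 1.98 × 10⁵ m/s = 198 km/s.

v = 198 km/s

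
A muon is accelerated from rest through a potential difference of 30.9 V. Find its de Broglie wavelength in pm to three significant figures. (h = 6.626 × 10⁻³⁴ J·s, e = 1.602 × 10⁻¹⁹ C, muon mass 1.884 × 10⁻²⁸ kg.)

KE = eV = 1.602 × 10⁻¹⁹ × 30.90 = 4.950 × 10⁻¹⁸ J.
p = √(2mKE) = √(2 × 1.884 × 10⁻²⁸ × 4.950 × 10⁻¹⁸) = 4.319 × 10⁻²³ kg·m/s.
λ = h/p = 6.626 × 10⁻³⁴ / 4.319 × 10⁻²³ = 1.53 × 10⁻¹¹ m = 15.3 pm.

λ = 15.3 pm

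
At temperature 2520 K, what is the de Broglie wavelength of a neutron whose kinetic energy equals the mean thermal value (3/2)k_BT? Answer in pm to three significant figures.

KE = (3/2)k_BT = 1.5 × 1.381 × 10⁻²³ × 2520 = 5.220 × 10⁻²⁰ J.
p = √(2mKE) = √(2 × 1.675 × 10⁻²⁷ × 5.220 × 10⁻²⁰) = 1.322 × 10⁻²³ kg·m/s.
λ = h/p = 5.01 × 10⁻¹¹ m = 50.1 pm.

λ = 50.1 pm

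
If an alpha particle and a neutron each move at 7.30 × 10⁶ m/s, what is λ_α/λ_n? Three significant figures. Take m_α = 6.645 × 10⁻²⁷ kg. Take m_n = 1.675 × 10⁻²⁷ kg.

λ_α/λ_n = 0.252

At fixed v, p = mv so λ = h/(mv) ∝ 1/m.
λ_α/λ_n = m_n/m_α = 1.675 × 10⁻²⁷/6.645 × 10⁻²⁷ = 0.252.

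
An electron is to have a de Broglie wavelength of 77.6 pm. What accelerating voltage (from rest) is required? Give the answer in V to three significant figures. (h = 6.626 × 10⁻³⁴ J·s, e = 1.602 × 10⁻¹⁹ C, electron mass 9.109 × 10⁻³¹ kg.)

V = 250 V

p = h/λ = 6.626 × 10⁻³⁴ / 7.760 × 10⁻¹¹ = 8.539 × 10⁻²⁴ kg·m/s.
KE = p²/(2m) = 4.002 × 10⁻¹⁷ J.
V = KE/e = 4.002 × 10⁻¹⁷ / (1.602 × 10⁻¹⁹) = 250 V.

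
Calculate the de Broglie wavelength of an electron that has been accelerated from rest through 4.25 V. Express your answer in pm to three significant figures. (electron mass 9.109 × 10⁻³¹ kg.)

λ = 595 pm

KE = eV = 1.602 × 10⁻¹⁹ × 4.250 = 6.809 × 10⁻¹⁹ J.
p = √(2mKE) = √(2 × 9.109 × 10⁻³¹ × 6.809 × 10⁻¹⁹) = 1.114 × 10⁻²⁴ kg·m/s.
λ = h/p = 6.626 × 10⁻³⁴ / 1.114 × 10⁻²⁴ = 5.95 × 10⁻¹⁰ m = 595 pm.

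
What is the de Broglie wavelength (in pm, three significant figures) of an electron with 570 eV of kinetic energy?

KE = 570 eV = 9.131 × 10⁻¹⁷ J.
p = √(2mKE) = √(2 × 9.109 × 10⁻³¹ × 9.131 × 10⁻¹⁷) = 1.290 × 10⁻²³ kg·m/s.
λ = h/p = 6.626 × 10⁻³⁴ / 1.290 × 10⁻²³ = 5.14 × 10⁻¹¹ m = 51.4 pm.

λ = 51.4 pm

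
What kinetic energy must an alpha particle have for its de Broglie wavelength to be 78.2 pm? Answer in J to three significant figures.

p = h/λ = 6.626 × 10⁻³⁴ / 7.820 × 10⁻¹¹ = 8.473 × 10⁻²⁴ kg·m/s.
KE = p²/(2m) = (8.473 × 10⁻²⁴)² / (2 × 6.645 × 10⁻²⁷) = 5.402 × 10⁻²¹ J = 5.40 × 10⁻²¹ J.

KE = 5.40 × 10⁻²¹ J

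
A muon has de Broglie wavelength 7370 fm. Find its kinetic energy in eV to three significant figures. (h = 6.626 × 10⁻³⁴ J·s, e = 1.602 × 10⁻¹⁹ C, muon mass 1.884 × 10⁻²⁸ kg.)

KE = 134 eV

p = h/λ = 6.626 × 10⁻³⁴ / 7.370 × 10⁻¹² = 8.991 × 10⁻²³ kg·m/s.
KE = p²/(2m) = (8.991 × 10⁻²³)² / (2 × 1.884 × 10⁻²⁸) = 2.145 × 10⁻¹⁷ J = 134 eV.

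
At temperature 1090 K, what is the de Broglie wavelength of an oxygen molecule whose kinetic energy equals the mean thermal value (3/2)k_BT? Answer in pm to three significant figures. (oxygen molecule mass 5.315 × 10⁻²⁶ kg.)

KE = (3/2)k_BT = 1.5 × 1.381 × 10⁻²³ × 1090 = 2.258 × 10⁻²⁰ J.
p = √(2mKE) = √(2 × 5.315 × 10⁻²⁶ × 2.258 × 10⁻²⁰) = 4.899 × 10⁻²³ kg·m/s.
λ = h/p = 1.35 × 10⁻¹¹ m = 13.5 pm.

λ = 13.5 pm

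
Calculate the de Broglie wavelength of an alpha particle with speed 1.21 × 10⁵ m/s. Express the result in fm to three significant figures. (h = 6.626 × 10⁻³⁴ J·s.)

p = mv = 6.645 × 10⁻²⁷ × 1.21 × 10⁵ = 8.040 × 10⁻²² kg·m/s.
λ = h/p = 6.626 × 10⁻³⁴ / 8.040 × 10⁻²² = 8.24 × 10⁻¹³ m = 824 fm.

λ = 824 fm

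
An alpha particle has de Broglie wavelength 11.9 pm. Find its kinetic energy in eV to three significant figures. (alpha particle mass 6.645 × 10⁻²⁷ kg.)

KE = 1.46 eV

p = h/λ = 6.626 × 10⁻³⁴ / 1.190 × 10⁻¹¹ = 5.568 × 10⁻²³ kg·m/s.
KE = p²/(2m) = (5.568 × 10⁻²³)² / (2 × 6.645 × 10⁻²⁷) = 2.333 × 10⁻¹⁹ J = 1.46 eV.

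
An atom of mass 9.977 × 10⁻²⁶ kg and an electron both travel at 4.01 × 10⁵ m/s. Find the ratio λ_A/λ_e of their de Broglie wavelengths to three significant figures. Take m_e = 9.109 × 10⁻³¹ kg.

λ_A/λ_e = 9.13 × 10⁻⁶

At fixed v, p = mv so λ = h/(mv) ∝ 1/m.
λ_A/λ_e = m_e/m_A = 9.109 × 10⁻³¹/9.977 × 10⁻²⁶ = 9.13 × 10⁻⁶.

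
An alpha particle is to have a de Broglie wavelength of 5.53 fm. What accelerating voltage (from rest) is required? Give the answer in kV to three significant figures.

V = 3370 kV

p = h/λ = 6.626 × 10⁻³⁴ / 5.530 × 10⁻¹⁵ = 1.198 × 10⁻¹⁹ kg·m/s.
KE = p²/(2m) = 1.080 × 10⁻¹² J.
V = KE/2e = 1.080 × 10⁻¹² / (2 × 1.602 × 10⁻¹⁹) = 3370 kV.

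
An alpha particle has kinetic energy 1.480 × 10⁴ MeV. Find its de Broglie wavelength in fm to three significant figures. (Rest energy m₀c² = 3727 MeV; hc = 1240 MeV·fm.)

λ = 0.0683 fm

Total energy E = KE + m₀c² = 1.480 × 10⁴ + 3727 = 18527 MeV.
(pc)² = E² − (m₀c²)² = (18527)² − (3727)² = 3.294 × 10⁸ MeV², so pc = 1.815 × 10⁴ MeV.
λ = hc/(pc) = 1240 MeV·fm / 1.815 × 10⁴ MeV = 0.0683 fm.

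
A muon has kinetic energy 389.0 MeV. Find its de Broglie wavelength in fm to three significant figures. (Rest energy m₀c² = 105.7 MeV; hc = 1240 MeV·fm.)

Total energy E = KE + m₀c² = 389.0 + 105.7 = 494.7 MeV.
(pc)² = E² − (m₀c²)² = (494.7)² − (105.7)² = 2.336 × 10⁵ MeV², so pc = 483.3 MeV.
λ = hc/(pc) = 1240 MeV·fm / 483.3 MeV = 2.57 fm.

λ = 2.57 fm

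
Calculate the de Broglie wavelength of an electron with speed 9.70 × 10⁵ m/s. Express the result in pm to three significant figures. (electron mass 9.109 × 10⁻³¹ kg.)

λ = 750 pm

p = mv = 9.109 × 10⁻³¹ × 9.70 × 10⁵ = 8.836 × 10⁻²⁵ kg·m/s.
λ = h/p = 6.626 × 10⁻³⁴ / 8.836 × 10⁻²⁵ = 7.50 × 10⁻¹⁰ m = 750 pm.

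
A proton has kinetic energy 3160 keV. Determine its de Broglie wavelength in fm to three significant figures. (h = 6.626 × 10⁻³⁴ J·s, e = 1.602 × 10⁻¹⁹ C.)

KE = 3160 keV = 5.062 × 10⁻¹³ J.
p = √(2mKE) = √(2 × 1.673 × 10⁻²⁷ × 5.062 × 10⁻¹³) = 4.116 × 10⁻²⁰ kg·m/s.
λ = h/p = 6.626 × 10⁻³⁴ / 4.116 × 10⁻²⁰ = 1.61 × 10⁻¹⁴ m = 16.1 fm.

λ = 16.1 fm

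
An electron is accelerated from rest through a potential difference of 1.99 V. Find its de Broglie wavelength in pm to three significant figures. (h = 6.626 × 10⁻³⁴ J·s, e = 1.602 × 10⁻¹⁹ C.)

KE = eV = 1.602 × 10⁻¹⁹ × 1.990 = 3.188 × 10⁻¹⁹ J.
p = √(2mKE) = √(2 × 9.109 × 10⁻³¹ × 3.188 × 10⁻¹⁹) = 7.621 × 10⁻²⁵ kg·m/s.
λ = h/p = 6.626 × 10⁻³⁴ / 7.621 × 10⁻²⁵ = 8.69 × 10⁻¹⁰ m = 869 pm.

λ = 869 pm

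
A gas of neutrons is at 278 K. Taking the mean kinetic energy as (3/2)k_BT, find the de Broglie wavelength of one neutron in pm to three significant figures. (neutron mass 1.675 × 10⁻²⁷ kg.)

λ = 151 pm

KE = (3/2)k_BT = 1.5 × 1.381 × 10⁻²³ × 278 = 5.759 × 10⁻²¹ J.
p = √(2mKE) = √(2 × 1.675 × 10⁻²⁷ × 5.759 × 10⁻²¹) = 4.392 × 10⁻²⁴ kg·m/s.
λ = h/p = 1.51 × 10⁻¹⁰ m = 151 pm.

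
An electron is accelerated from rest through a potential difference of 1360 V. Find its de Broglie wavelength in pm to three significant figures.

λ = 33.3 pm

KE = eV = 1.602 × 10⁻¹⁹ × 1360 = 2.179 × 10⁻¹⁶ J.
p = √(2mKE) = √(2 × 9.109 × 10⁻³¹ × 2.179 × 10⁻¹⁶) = 1.992 × 10⁻²³ kg·m/s.
λ = h/p = 6.626 × 10⁻³⁴ / 1.992 × 10⁻²³ = 3.33 × 10⁻¹¹ m = 33.3 pm.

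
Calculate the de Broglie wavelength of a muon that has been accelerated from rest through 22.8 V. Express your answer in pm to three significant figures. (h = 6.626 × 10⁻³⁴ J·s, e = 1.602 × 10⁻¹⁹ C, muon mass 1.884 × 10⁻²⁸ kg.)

λ = 17.9 pm

KE = eV = 1.602 × 10⁻¹⁹ × 22.80 = 3.653 × 10⁻¹⁸ J.
p = √(2mKE) = √(2 × 1.884 × 10⁻²⁸ × 3.653 × 10⁻¹⁸) = 3.710 × 10⁻²³ kg·m/s.
λ = h/p = 6.626 × 10⁻³⁴ / 3.710 × 10⁻²³ = 1.79 × 10⁻¹¹ m = 17.9 pm.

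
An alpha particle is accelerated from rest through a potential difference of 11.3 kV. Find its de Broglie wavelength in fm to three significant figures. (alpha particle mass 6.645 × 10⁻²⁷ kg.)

KE = 2eV = 2 × 1.602 × 10⁻¹⁹ × 1.130 × 10⁴ = 3.621 × 10⁻¹⁵ J.
p = √(2mKE) = √(2 × 6.645 × 10⁻²⁷ × 3.621 × 10⁻¹⁵) = 6.937 × 10⁻²¹ kg·m/s.
λ = h/p = 6.626 × 10⁻³⁴ / 6.937 × 10⁻²¹ = 9.55 × 10⁻¹⁴ m = 95.5 fm.

λ = 95.5 fm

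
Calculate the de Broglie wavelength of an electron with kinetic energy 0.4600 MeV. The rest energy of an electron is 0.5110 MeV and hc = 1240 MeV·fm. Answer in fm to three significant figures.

Total energy E = KE + m₀c² = 0.4600 + 0.5110 = 0.9710 MeV.
(pc)² = E² − (m₀c²)² = (0.9710)² − (0.5110)² = 0.6817 MeV², so pc = 0.8257 MeV.
λ = hc/(pc) = 1240 MeV·fm / 0.8257 MeV = 1500 fm.

λ = 1500 fm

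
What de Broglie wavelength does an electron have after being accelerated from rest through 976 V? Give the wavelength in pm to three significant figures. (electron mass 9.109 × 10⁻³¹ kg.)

KE = eV = 1.602 × 10⁻¹⁹ × 976.0 = 1.564 × 10⁻¹⁶ J.
p = √(2mKE) = √(2 × 9.109 × 10⁻³¹ × 1.564 × 10⁻¹⁶) = 1.688 × 10⁻²³ kg·m/s.
λ = h/p = 6.626 × 10⁻³⁴ / 1.688 × 10⁻²³ = 3.93 × 10⁻¹¹ m = 39.3 pm.

λ = 39.3 pm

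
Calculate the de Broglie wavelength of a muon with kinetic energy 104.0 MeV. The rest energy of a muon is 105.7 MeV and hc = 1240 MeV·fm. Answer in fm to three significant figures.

λ = 6.85 fm

Total energy E = KE + m₀c² = 104.0 + 105.7 = 209.7 MeV.
(pc)² = E² − (m₀c²)² = (209.7)² − (105.7)² = 3.280 × 10⁴ MeV², so pc = 181.1 MeV.
λ = hc/(pc) = 1240 MeV·fm / 181.1 MeV = 6.85 fm.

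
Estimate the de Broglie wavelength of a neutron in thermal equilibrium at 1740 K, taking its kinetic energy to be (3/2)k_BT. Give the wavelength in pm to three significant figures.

KE = (3/2)k_BT = 1.5 × 1.381 × 10⁻²³ × 1740 = 3.604 × 10⁻²⁰ J.
p = √(2mKE) = √(2 × 1.675 × 10⁻²⁷ × 3.604 × 10⁻²⁰) = 1.099 × 10⁻²³ kg·m/s.
λ = h/p = 6.03 × 10⁻¹¹ m = 60.3 pm.

λ = 60.3 pm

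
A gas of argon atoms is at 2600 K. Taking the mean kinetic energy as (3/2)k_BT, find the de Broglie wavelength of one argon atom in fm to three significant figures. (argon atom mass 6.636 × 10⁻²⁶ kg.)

KE = (3/2)k_BT = 1.5 × 1.381 × 10⁻²³ × 2600 = 5.386 × 10⁻²⁰ J.
p = √(2mKE) = √(2 × 6.636 × 10⁻²⁶ × 5.386 × 10⁻²⁰) = 8.455 × 10⁻²³ kg·m/s.
λ = h/p = 7.84 × 10⁻¹² m = 7840 fm.

λ = 7840 fm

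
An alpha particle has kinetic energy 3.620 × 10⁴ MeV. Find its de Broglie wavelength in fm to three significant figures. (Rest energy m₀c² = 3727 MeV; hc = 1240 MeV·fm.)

λ = 0.0312 fm

Total energy E = KE + m₀c² = 3.620 × 10⁴ + 3727 = 39927 MeV.
(pc)² = E² − (m₀c²)² = (39927)² − (3727)² = 1.580 × 10⁹ MeV², so pc = 3.975 × 10⁴ MeV.
λ = hc/(pc) = 1240 MeV·fm / 3.975 × 10⁴ MeV = 0.0312 fm.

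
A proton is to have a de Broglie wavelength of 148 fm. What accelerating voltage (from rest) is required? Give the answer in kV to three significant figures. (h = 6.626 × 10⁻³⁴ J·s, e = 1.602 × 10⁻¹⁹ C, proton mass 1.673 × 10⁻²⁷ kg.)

V = 37.4 kV

p = h/λ = 6.626 × 10⁻³⁴ / 1.480 × 10⁻¹³ = 4.477 × 10⁻²¹ kg·m/s.
KE = p²/(2m) = 5.990 × 10⁻¹⁵ J.
V = KE/e = 5.990 × 10⁻¹⁵ / (1.602 × 10⁻¹⁹) = 37.4 kV.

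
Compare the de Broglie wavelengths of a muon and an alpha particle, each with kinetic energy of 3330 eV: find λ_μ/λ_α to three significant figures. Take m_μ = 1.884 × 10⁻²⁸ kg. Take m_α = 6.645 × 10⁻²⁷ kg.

λ_μ/λ_α = 5.94

At fixed KE, p = √(2mKE) so λ = h/p ∝ 1/√m.
λ_μ/λ_α = √(m_α/m_μ) = √(6.645 × 10⁻²⁷/1.884 × 10⁻²⁸) = √(35.27) = 5.94.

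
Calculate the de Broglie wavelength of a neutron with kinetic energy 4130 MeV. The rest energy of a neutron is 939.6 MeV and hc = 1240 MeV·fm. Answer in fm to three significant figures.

λ = 0.249 fm

Total energy E = KE + m₀c² = 4130 + 939.6 = 5069.6 MeV.
(pc)² = E² − (m₀c²)² = (5069.6)² − (939.6)² = 2.482 × 10⁷ MeV², so pc = 4982 MeV.
λ = hc/(pc) = 1240 MeV·fm / 4982 MeV = 0.249 fm.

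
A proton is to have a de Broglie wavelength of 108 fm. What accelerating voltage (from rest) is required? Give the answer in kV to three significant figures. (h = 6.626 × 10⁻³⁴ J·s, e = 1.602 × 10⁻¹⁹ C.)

V = 70.2 kV

p = h/λ = 6.626 × 10⁻³⁴ / 1.080 × 10⁻¹³ = 6.135 × 10⁻²¹ kg·m/s.
KE = p²/(2m) = 1.125 × 10⁻¹⁴ J.
V = KE/e = 1.125 × 10⁻¹⁴ / (1.602 × 10⁻¹⁹) = 70.2 kV.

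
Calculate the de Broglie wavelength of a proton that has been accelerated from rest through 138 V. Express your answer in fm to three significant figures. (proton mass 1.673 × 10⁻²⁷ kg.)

λ = 2440 fm

KE = eV = 1.602 × 10⁻¹⁹ × 138.0 = 2.211 × 10⁻¹⁷ J.
p = √(2mKE) = √(2 × 1.673 × 10⁻²⁷ × 2.211 × 10⁻¹⁷) = 2.720 × 10⁻²² kg·m/s.
λ = h/p = 6.626 × 10⁻³⁴ / 2.720 × 10⁻²² = 2.44 × 10⁻¹² m = 2440 fm.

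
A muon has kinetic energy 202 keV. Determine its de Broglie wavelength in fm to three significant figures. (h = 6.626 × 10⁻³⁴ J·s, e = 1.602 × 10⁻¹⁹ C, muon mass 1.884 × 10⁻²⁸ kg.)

λ = 190 fm

KE = 202 keV = 3.236 × 10⁻¹⁴ J.
p = √(2mKE) = √(2 × 1.884 × 10⁻²⁸ × 3.236 × 10⁻¹⁴) = 3.492 × 10⁻²¹ kg·m/s.
λ = h/p = 6.626 × 10⁻³⁴ / 3.492 × 10⁻²¹ = 1.90 × 10⁻¹³ m = 190 fm.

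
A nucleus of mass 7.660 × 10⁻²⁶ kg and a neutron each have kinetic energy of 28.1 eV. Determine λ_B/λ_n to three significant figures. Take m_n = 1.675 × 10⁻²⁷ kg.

λ_B/λ_n = 0.148

At fixed KE, p = √(2mKE) so λ = h/p ∝ 1/√m.
λ_B/λ_n = √(m_n/m_B) = √(1.675 × 10⁻²⁷/7.660 × 10⁻²⁶) = √(0.02187) = 0.148.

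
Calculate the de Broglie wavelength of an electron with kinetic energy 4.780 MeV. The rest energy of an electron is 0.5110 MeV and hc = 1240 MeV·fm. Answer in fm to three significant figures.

Total energy E = KE + m₀c² = 4.780 + 0.5110 = 5.2910 MeV.
(pc)² = E² − (m₀c²)² = (5.2910)² − (0.5110)² = 27.73 MeV², so pc = 5.266 MeV.
λ = hc/(pc) = 1240 MeV·fm / 5.266 MeV = 235 fm.

λ = 235 fm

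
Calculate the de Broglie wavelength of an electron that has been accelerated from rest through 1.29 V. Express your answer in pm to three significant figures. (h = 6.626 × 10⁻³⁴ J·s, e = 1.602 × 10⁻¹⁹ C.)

λ = 1080 pm

KE = eV = 1.602 × 10⁻¹⁹ × 1.290 = 2.067 × 10⁻¹⁹ J.
p = √(2mKE) = √(2 × 9.109 × 10⁻³¹ × 2.067 × 10⁻¹⁹) = 6.136 × 10⁻²⁵ kg·m/s.
λ = h/p = 6.626 × 10⁻³⁴ / 6.136 × 10⁻²⁵ = 1.08 × 10⁻⁹ m = 1080 pm.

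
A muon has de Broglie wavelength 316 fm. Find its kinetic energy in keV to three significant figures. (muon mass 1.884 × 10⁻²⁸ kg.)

p = h/λ = 6.626 × 10⁻³⁴ / 3.160 × 10⁻¹³ = 2.097 × 10⁻²¹ kg·m/s.
KE = p²/(2m) = (2.097 × 10⁻²¹)² / (2 × 1.884 × 10⁻²⁸) = 1.167 × 10⁻¹⁴ J = 72.8 keV.

KE = 72.8 keV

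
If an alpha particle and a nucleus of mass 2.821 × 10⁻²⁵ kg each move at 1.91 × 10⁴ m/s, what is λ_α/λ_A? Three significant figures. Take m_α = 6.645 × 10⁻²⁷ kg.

λ_α/λ_A = 42.5

At fixed v, p = mv so λ = h/(mv) ∝ 1/m.
λ_α/λ_A = m_A/m_α = 2.821 × 10⁻²⁵/6.645 × 10⁻²⁷ = 42.5.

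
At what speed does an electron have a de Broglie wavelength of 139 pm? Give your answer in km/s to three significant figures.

v = 5230 km/s

p = h/λ = 6.626 × 10⁻³⁴ / 1.390 × 10⁻¹⁰ = 4.767 × 10⁻²⁴ kg·m/s.
v = p/m = 4.767 × 10⁻²⁴ / 9.109 × 10⁻³¹ = 5.23 × 10⁶ m/s = 5230 km/s.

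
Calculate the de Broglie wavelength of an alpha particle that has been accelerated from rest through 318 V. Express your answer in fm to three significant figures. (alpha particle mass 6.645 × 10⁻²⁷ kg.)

KE = 2eV = 2 × 1.602 × 10⁻¹⁹ × 318.0 = 1.019 × 10⁻¹⁶ J.
p = √(2mKE) = √(2 × 6.645 × 10⁻²⁷ × 1.019 × 10⁻¹⁶) = 1.164 × 10⁻²¹ kg·m/s.
λ = h/p = 6.626 × 10⁻³⁴ / 1.164 × 10⁻²¹ = 5.69 × 10⁻¹³ m = 569 fm.

λ = 569 fm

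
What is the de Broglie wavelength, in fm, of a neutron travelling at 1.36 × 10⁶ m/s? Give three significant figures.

λ = 291 fm

p = mv = 1.675 × 10⁻²⁷ × 1.36 × 10⁶ = 2.278 × 10⁻²¹ kg·m/s.
λ = h/p = 6.626 × 10⁻³⁴ / 2.278 × 10⁻²¹ = 2.91 × 10⁻¹³ m = 291 fm.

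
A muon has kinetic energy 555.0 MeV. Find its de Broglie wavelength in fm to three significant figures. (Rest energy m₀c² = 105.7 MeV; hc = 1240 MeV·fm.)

Total energy E = KE + m₀c² = 555.0 + 105.7 = 660.7 MeV.
(pc)² = E² − (m₀c²)² = (660.7)² − (105.7)² = 4.254 × 10⁵ MeV², so pc = 652.2 MeV.
λ = hc/(pc) = 1240 MeV·fm / 652.2 MeV = 1.90 fm.

λ = 1.90 fm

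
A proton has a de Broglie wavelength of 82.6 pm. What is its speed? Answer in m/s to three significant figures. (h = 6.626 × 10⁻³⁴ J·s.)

p = h/λ = 6.626 × 10⁻³⁴ / 8.260 × 10⁻¹¹ = 8.022 × 10⁻²⁴ kg·m/s.
v = p/m = 8.022 × 10⁻²⁴ / 1.673 × 10⁻²⁷ = 4.79 × 10³ m/s = 4790 m/s.

v = 4790 m/s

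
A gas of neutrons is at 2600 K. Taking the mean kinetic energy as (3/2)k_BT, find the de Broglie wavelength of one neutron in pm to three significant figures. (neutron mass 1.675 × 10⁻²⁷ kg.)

λ = 49.3 pm

KE = (3/2)k_BT = 1.5 × 1.381 × 10⁻²³ × 2600 = 5.386 × 10⁻²⁰ J.
p = √(2mKE) = √(2 × 1.675 × 10⁻²⁷ × 5.386 × 10⁻²⁰) = 1.343 × 10⁻²³ kg·m/s.
λ = h/p = 4.93 × 10⁻¹¹ m = 49.3 pm.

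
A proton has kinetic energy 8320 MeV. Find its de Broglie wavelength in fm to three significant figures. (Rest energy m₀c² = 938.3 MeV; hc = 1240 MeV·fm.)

Total energy E = KE + m₀c² = 8320 + 938.3 = 9258.3 MeV.
(pc)² = E² − (m₀c²)² = (9258.3)² − (938.3)² = 8.484 × 10⁷ MeV², so pc = 9211 MeV.
λ = hc/(pc) = 1240 MeV·fm / 9211 MeV = 0.135 fm.

λ = 0.135 fm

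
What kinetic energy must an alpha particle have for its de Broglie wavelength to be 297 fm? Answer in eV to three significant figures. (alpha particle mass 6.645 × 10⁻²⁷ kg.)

KE = 2340 eV

p = h/λ = 6.626 × 10⁻³⁴ / 2.970 × 10⁻¹³ = 2.231 × 10⁻²¹ kg·m/s.
KE = p²/(2m) = (2.231 × 10⁻²¹)² / (2 × 6.645 × 10⁻²⁷) = 3.745 × 10⁻¹⁶ J = 2340 eV.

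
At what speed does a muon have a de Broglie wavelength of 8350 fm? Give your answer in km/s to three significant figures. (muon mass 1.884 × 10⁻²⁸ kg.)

v = 421 km/s

p = h/λ = 6.626 × 10⁻³⁴ / 8.350 × 10⁻¹² = 7.935 × 10⁻²³ kg·m/s.
v = p/m = 7.935 × 10⁻²³ / 1.884 × 10⁻²⁸ = 4.21 × 10⁵ m/s = 421 km/s.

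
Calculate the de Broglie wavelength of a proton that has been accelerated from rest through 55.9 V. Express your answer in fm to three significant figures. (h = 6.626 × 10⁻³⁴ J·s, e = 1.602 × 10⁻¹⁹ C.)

KE = eV = 1.602 × 10⁻¹⁹ × 55.90 = 8.955 × 10⁻¹⁸ J.
p = √(2mKE) = √(2 × 1.673 × 10⁻²⁷ × 8.955 × 10⁻¹⁸) = 1.731 × 10⁻²² kg·m/s.
λ = h/p = 6.626 × 10⁻³⁴ / 1.731 × 10⁻²² = 3.83 × 10⁻¹² m = 3830 fm.

λ = 3830 fm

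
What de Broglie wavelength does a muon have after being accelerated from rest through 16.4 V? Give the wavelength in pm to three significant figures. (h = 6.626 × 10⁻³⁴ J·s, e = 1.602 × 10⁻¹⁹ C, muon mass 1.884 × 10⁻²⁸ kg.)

λ = 21.1 pm

KE = eV = 1.602 × 10⁻¹⁹ × 16.40 = 2.627 × 10⁻¹⁸ J.
p = √(2mKE) = √(2 × 1.884 × 10⁻²⁸ × 2.627 × 10⁻¹⁸) = 3.146 × 10⁻²³ kg·m/s.
λ = h/p = 6.626 × 10⁻³⁴ / 3.146 × 10⁻²³ = 2.11 × 10⁻¹¹ m = 21.1 pm.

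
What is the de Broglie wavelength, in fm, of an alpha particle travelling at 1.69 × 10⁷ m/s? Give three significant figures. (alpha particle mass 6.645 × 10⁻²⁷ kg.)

λ = 5.90 fm

p = mv = 6.645 × 10⁻²⁷ × 1.69 × 10⁷ = 1.123 × 10⁻¹⁹ kg·m/s.
λ = h/p = 6.626 × 10⁻³⁴ / 1.123 × 10⁻¹⁹ = 5.90 × 10⁻¹⁵ m = 5.90 fm.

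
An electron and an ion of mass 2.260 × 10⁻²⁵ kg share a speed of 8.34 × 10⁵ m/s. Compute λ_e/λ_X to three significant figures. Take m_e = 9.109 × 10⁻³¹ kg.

λ_e/λ_X = 2.48 × 10⁵

At fixed v, p = mv so λ = h/(mv) ∝ 1/m.
λ_e/λ_X = m_X/m_e = 2.260 × 10⁻²⁵/9.109 × 10⁻³¹ = 2.48 × 10⁵.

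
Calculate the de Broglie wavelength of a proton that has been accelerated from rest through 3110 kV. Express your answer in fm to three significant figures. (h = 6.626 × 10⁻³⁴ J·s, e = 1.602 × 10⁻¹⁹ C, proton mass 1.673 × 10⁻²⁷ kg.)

KE = eV = 1.602 × 10⁻¹⁹ × 3.110 × 10⁶ = 4.982 × 10⁻¹³ J.
p = √(2mKE) = √(2 × 1.673 × 10⁻²⁷ × 4.982 × 10⁻¹³) = 4.083 × 10⁻²⁰ kg·m/s.
λ = h/p = 6.626 × 10⁻³⁴ / 4.083 × 10⁻²⁰ = 1.62 × 10⁻¹⁴ m = 16.2 fm.

λ = 16.2 fm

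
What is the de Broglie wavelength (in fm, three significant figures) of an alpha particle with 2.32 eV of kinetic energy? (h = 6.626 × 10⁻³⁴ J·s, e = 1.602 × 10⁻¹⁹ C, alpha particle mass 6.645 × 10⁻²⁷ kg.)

λ = 9430 fm

KE = 2.32 eV = 3.717 × 10⁻¹⁹ J.
p = √(2mKE) = √(2 × 6.645 × 10⁻²⁷ × 3.717 × 10⁻¹⁹) = 7.028 × 10⁻²³ kg·m/s.
λ = h/p = 6.626 × 10⁻³⁴ / 7.028 × 10⁻²³ = 9.43 × 10⁻¹² m = 9430 fm.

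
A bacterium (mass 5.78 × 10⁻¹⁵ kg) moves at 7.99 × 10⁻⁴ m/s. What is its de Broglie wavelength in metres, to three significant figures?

p = mv = 5.78 × 10⁻¹⁵ × 7.99 × 10⁻⁴ = 4.618 × 10⁻¹⁸ kg·m/s.
λ = h/p = 6.626 × 10⁻³⁴ / 4.618 × 10⁻¹⁸ = 1.43 × 10⁻¹⁶ m.

λ = 1.43 × 10⁻¹⁶ m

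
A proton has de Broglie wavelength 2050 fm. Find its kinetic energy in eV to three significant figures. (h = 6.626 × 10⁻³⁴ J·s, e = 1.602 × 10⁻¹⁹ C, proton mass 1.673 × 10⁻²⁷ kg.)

p = h/λ = 6.626 × 10⁻³⁴ / 2.050 × 10⁻¹² = 3.232 × 10⁻²² kg·m/s.
KE = p²/(2m) = (3.232 × 10⁻²²)² / (2 × 1.673 × 10⁻²⁷) = 3.122 × 10⁻¹⁷ J = 195 eV.

KE = 195 eV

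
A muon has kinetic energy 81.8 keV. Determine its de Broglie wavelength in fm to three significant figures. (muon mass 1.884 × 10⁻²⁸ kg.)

λ = 298 fm

KE = 81.8 keV = 1.310 × 10⁻¹⁴ J.
p = √(2mKE) = √(2 × 1.884 × 10⁻²⁸ × 1.310 × 10⁻¹⁴) = 2.222 × 10⁻²¹ kg·m/s.
λ = h/p = 6.626 × 10⁻³⁴ / 2.222 × 10⁻²¹ = 2.98 × 10⁻¹³ m = 298 fm.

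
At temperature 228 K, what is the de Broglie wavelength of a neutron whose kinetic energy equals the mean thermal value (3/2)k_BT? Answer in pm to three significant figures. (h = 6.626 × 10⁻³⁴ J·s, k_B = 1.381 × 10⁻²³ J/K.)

KE = (3/2)k_BT = 1.5 × 1.381 × 10⁻²³ × 228 = 4.723 × 10⁻²¹ J.
p = √(2mKE) = √(2 × 1.675 × 10⁻²⁷ × 4.723 × 10⁻²¹) = 3.978 × 10⁻²⁴ kg·m/s.
λ = h/p = 1.67 × 10⁻¹⁰ m = 167 pm.

λ = 167 pm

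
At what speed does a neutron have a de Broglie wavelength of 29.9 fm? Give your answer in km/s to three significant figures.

v = 1.32 × 10⁴ km/s

p = h/λ = 6.626 × 10⁻³⁴ / 2.990 × 10⁻¹⁴ = 2.216 × 10⁻²⁰ kg·m/s.
v = p/m = 2.216 × 10⁻²⁰ / 1.675 × 10⁻²⁷ = 1.32 × 10⁷ m/s = 1.32 × 10⁴ km/s.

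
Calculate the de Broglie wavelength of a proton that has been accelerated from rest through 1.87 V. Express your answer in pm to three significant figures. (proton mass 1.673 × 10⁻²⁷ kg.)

KE = eV = 1.602 × 10⁻¹⁹ × 1.870 = 2.996 × 10⁻¹⁹ J.
p = √(2mKE) = √(2 × 1.673 × 10⁻²⁷ × 2.996 × 10⁻¹⁹) = 3.166 × 10⁻²³ kg·m/s.
λ = h/p = 6.626 × 10⁻³⁴ / 3.166 × 10⁻²³ = 2.09 × 10⁻¹¹ m = 20.9 pm.

λ = 20.9 pm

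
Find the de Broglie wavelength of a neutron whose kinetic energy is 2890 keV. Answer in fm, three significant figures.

KE = 2890 keV = 4.630 × 10⁻¹³ J.
p = √(2mKE) = √(2 × 1.675 × 10⁻²⁷ × 4.630 × 10⁻¹³) = 3.938 × 10⁻²⁰ kg·m/s.
λ = h/p = 6.626 × 10⁻³⁴ / 3.938 × 10⁻²⁰ = 1.68 × 10⁻¹⁴ m = 16.8 fm.

λ = 16.8 fm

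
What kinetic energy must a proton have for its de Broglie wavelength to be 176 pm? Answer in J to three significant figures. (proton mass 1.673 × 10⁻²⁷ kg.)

KE = 4.24 × 10⁻²¹ J

p = h/λ = 6.626 × 10⁻³⁴ / 1.760 × 10⁻¹⁰ = 3.765 × 10⁻²⁴ kg·m/s.
KE = p²/(2m) = (3.765 × 10⁻²⁴)² / (2 × 1.673 × 10⁻²⁷) = 4.236 × 10⁻²¹ J = 4.24 × 10⁻²¹ J.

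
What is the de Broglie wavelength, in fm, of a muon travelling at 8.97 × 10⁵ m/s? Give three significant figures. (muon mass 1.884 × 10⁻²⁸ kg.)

λ = 3920 fm

p = mv = 1.884 × 10⁻²⁸ × 8.97 × 10⁵ = 1.690 × 10⁻²² kg·m/s.
λ = h/p = 6.626 × 10⁻³⁴ / 1.690 × 10⁻²² = 3.92 × 10⁻¹² m = 3920 fm.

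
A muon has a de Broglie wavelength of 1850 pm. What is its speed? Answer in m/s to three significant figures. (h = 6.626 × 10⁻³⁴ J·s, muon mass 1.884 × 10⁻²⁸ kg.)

p = h/λ = 6.626 × 10⁻³⁴ / 1.850 × 10⁻⁹ = 3.582 × 10⁻²⁵ kg·m/s.
v = p/m = 3.582 × 10⁻²⁵ / 1.884 × 10⁻²⁸ = 1.90 × 10³ m/s = 1900 m/s.

v = 1900 m/s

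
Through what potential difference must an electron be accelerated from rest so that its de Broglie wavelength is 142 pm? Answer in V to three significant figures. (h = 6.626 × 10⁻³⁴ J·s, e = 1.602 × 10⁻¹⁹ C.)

p = h/λ = 6.626 × 10⁻³⁴ / 1.420 × 10⁻¹⁰ = 4.666 × 10⁻²⁴ kg·m/s.
KE = p²/(2m) = 1.195 × 10⁻¹⁷ J.
V = KE/e = 1.195 × 10⁻¹⁷ / (1.602 × 10⁻¹⁹) = 74.6 V.

V = 74.6 V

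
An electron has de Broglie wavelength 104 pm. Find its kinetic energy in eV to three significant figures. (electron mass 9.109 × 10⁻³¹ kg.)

p = h/λ = 6.626 × 10⁻³⁴ / 1.040 × 10⁻¹⁰ = 6.371 × 10⁻²⁴ kg·m/s.
KE = p²/(2m) = (6.371 × 10⁻²⁴)² / (2 × 9.109 × 10⁻³¹) = 2.228 × 10⁻¹⁷ J = 139 eV.

KE = 139 eV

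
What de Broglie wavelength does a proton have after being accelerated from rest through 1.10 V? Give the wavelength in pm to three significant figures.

λ = 27.3 pm

KE = eV = 1.602 × 10⁻¹⁹ × 1.100 = 1.762 × 10⁻¹⁹ J.
p = √(2mKE) = √(2 × 1.673 × 10⁻²⁷ × 1.762 × 10⁻¹⁹) = 2.428 × 10⁻²³ kg·m/s.
λ = h/p = 6.626 × 10⁻³⁴ / 2.428 × 10⁻²³ = 2.73 × 10⁻¹¹ m = 27.3 pm.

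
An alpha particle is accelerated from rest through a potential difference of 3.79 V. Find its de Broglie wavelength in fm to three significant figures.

KE = 2eV = 2 × 1.602 × 10⁻¹⁹ × 3.790 = 1.214 × 10⁻¹⁸ J.
p = √(2mKE) = √(2 × 6.645 × 10⁻²⁷ × 1.214 × 10⁻¹⁸) = 1.270 × 10⁻²² kg·m/s.
λ = h/p = 6.626 × 10⁻³⁴ / 1.270 × 10⁻²² = 5.22 × 10⁻¹² m = 5220 fm.

λ = 5220 fm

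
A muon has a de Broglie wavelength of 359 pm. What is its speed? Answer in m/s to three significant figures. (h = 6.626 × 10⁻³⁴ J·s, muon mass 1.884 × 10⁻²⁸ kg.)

v = 9800 m/s

p = h/λ = 6.626 × 10⁻³⁴ / 3.590 × 10⁻¹⁰ = 1.846 × 10⁻²⁴ kg·m/s.
v = p/m = 1.846 × 10⁻²⁴ / 1.884 × 10⁻²⁸ = 9.80 × 10³ m/s = 9800 m/s.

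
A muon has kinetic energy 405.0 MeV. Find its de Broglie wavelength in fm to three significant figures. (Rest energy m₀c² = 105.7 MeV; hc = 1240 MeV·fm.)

λ = 2.48 fm

Total energy E = KE + m₀c² = 405.0 + 105.7 = 510.7 MeV.
(pc)² = E² − (m₀c²)² = (510.7)² − (105.7)² = 2.496 × 10⁵ MeV², so pc = 499.6 MeV.
λ = hc/(pc) = 1240 MeV·fm / 499.6 MeV = 2.48 fm.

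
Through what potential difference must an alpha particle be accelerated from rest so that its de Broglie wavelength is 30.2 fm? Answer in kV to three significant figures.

p = h/λ = 6.626 × 10⁻³⁴ / 3.020 × 10⁻¹⁴ = 2.194 × 10⁻²⁰ kg·m/s.
KE = p²/(2m) = 3.622 × 10⁻¹⁴ J.
V = KE/2e = 3.622 × 10⁻¹⁴ / (2 × 1.602 × 10⁻¹⁹) = 113 kV.

V = 113 kV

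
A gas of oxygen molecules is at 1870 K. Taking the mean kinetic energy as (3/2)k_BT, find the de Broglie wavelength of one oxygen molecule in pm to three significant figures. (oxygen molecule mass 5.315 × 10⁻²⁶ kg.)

λ = 10.3 pm

KE = (3/2)k_BT = 1.5 × 1.381 × 10⁻²³ × 1870 = 3.874 × 10⁻²⁰ J.
p = √(2mKE) = √(2 × 5.315 × 10⁻²⁶ × 3.874 × 10⁻²⁰) = 6.417 × 10⁻²³ kg·m/s.
λ = h/p = 1.03 × 10⁻¹¹ m = 10.3 pm.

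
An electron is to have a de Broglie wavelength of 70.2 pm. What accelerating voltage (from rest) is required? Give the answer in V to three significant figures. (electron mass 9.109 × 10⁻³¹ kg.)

V = 305 V

p = h/λ = 6.626 × 10⁻³⁴ / 7.020 × 10⁻¹¹ = 9.439 × 10⁻²⁴ kg·m/s.
KE = p²/(2m) = 4.890 × 10⁻¹⁷ J.
V = KE/e = 4.890 × 10⁻¹⁷ / (1.602 × 10⁻¹⁹) = 305 V.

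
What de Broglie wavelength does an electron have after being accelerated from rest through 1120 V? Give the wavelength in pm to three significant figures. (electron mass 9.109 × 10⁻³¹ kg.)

KE = eV = 1.602 × 10⁻¹⁹ × 1120 = 1.794 × 10⁻¹⁶ J.
p = √(2mKE) = √(2 × 9.109 × 10⁻³¹ × 1.794 × 10⁻¹⁶) = 1.808 × 10⁻²³ kg·m/s.
λ = h/p = 6.626 × 10⁻³⁴ / 1.808 × 10⁻²³ = 3.66 × 10⁻¹¹ m = 36.6 pm.

λ = 36.6 pm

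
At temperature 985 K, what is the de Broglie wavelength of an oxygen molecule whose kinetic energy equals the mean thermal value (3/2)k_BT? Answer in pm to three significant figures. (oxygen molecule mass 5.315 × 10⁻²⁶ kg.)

KE = (3/2)k_BT = 1.5 × 1.381 × 10⁻²³ × 985 = 2.040 × 10⁻²⁰ J.
p = √(2mKE) = √(2 × 5.315 × 10⁻²⁶ × 2.040 × 10⁻²⁰) = 4.657 × 10⁻²³ kg·m/s.
λ = h/p = 1.42 × 10⁻¹¹ m = 14.2 pm.

λ = 14.2 pm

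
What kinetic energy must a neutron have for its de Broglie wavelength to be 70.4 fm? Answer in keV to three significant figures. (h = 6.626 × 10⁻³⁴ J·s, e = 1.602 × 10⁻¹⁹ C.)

p = h/λ = 6.626 × 10⁻³⁴ / 7.040 × 10⁻¹⁴ = 9.412 × 10⁻²¹ kg·m/s.
KE = p²/(2m) = (9.412 × 10⁻²¹)² / (2 × 1.675 × 10⁻²⁷) = 2.644 × 10⁻¹⁴ J = 165 keV.

KE = 165 keV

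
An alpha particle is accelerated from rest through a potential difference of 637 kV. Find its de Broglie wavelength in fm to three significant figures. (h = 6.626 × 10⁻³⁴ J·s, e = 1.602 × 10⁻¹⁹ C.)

KE = 2eV = 2 × 1.602 × 10⁻¹⁹ × 6.370 × 10⁵ = 2.041 × 10⁻¹³ J.
p = √(2mKE) = √(2 × 6.645 × 10⁻²⁷ × 2.041 × 10⁻¹³) = 5.208 × 10⁻²⁰ kg·m/s.
λ = h/p = 6.626 × 10⁻³⁴ / 5.208 × 10⁻²⁰ = 1.27 × 10⁻¹⁴ m = 12.7 fm.

λ = 12.7 fm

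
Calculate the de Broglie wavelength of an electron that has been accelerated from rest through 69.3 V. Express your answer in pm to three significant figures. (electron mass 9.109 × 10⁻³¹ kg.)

λ = 147 pm

KE = eV = 1.602 × 10⁻¹⁹ × 69.30 = 1.110 × 10⁻¹⁷ J.
p = √(2mKE) = √(2 × 9.109 × 10⁻³¹ × 1.110 × 10⁻¹⁷) = 4.497 × 10⁻²⁴ kg·m/s.
λ = h/p = 6.626 × 10⁻³⁴ / 4.497 × 10⁻²⁴ = 1.47 × 10⁻¹⁰ m = 147 pm.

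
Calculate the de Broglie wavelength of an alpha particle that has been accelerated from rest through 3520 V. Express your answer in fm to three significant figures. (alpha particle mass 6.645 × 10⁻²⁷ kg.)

KE = 2eV = 2 × 1.602 × 10⁻¹⁹ × 3520 = 1.128 × 10⁻¹⁵ J.
p = √(2mKE) = √(2 × 6.645 × 10⁻²⁷ × 1.128 × 10⁻¹⁵) = 3.872 × 10⁻²¹ kg·m/s.
λ = h/p = 6.626 × 10⁻³⁴ / 3.872 × 10⁻²¹ = 1.71 × 10⁻¹³ m = 171 fm.

λ = 171 fm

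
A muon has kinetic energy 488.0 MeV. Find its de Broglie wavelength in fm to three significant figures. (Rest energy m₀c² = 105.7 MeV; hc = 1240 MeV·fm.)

Total energy E = KE + m₀c² = 488.0 + 105.7 = 593.7 MeV.
(pc)² = E² − (m₀c²)² = (593.7)² − (105.7)² = 3.413 × 10⁵ MeV², so pc = 584.2 MeV.
λ = hc/(pc) = 1240 MeV·fm / 584.2 MeV = 2.12 fm.

λ = 2.12 fm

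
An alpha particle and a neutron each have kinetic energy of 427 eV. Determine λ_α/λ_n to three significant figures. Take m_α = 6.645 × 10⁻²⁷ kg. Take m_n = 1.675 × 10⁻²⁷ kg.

At fixed KE, p = √(2mKE) so λ = h/p ∝ 1/√m.
λ_α/λ_n = √(m_n/m_α) = √(1.675 × 10⁻²⁷/6.645 × 10⁻²⁷) = √(0.2521) = 0.502.

λ_α/λ_n = 0.502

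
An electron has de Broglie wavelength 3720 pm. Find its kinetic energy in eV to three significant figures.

p = h/λ = 6.626 × 10⁻³⁴ / 3.720 × 10⁻⁹ = 1.781 × 10⁻²⁵ kg·m/s.
KE = p²/(2m) = (1.781 × 10⁻²⁵)² / (2 × 9.109 × 10⁻³¹) = 1.741 × 10⁻²⁰ J = 0.109 eV.

KE = 0.109 eV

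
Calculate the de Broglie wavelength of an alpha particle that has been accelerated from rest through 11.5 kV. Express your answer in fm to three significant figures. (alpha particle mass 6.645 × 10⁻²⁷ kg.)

KE = 2eV = 2 × 1.602 × 10⁻¹⁹ × 1.150 × 10⁴ = 3.685 × 10⁻¹⁵ J.
p = √(2mKE) = √(2 × 6.645 × 10⁻²⁷ × 3.685 × 10⁻¹⁵) = 6.998 × 10⁻²¹ kg·m/s.
λ = h/p = 6.626 × 10⁻³⁴ / 6.998 × 10⁻²¹ = 9.47 × 10⁻¹⁴ m = 94.7 fm.

λ = 94.7 fm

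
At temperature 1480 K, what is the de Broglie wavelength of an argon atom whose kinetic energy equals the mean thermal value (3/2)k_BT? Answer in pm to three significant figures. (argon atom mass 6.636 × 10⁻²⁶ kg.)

λ = 10.4 pm

KE = (3/2)k_BT = 1.5 × 1.381 × 10⁻²³ × 1480 = 3.066 × 10⁻²⁰ J.
p = √(2mKE) = √(2 × 6.636 × 10⁻²⁶ × 3.066 × 10⁻²⁰) = 6.379 × 10⁻²³ kg·m/s.
λ = h/p = 1.04 × 10⁻¹¹ m = 10.4 pm.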